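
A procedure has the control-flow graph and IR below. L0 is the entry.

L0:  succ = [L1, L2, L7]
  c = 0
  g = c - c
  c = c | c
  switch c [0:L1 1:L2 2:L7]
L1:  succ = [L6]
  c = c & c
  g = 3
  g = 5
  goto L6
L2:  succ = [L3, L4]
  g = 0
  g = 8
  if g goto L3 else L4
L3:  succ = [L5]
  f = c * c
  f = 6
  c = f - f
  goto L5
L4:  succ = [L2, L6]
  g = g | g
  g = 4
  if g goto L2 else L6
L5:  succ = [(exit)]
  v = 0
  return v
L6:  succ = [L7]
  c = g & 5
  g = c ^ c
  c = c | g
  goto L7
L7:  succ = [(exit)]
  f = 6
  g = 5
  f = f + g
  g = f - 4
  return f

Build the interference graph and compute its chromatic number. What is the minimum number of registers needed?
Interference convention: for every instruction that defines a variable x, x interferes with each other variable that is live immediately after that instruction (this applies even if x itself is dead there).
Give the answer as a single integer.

Answer: 2

Working:
Per-block:
  L0: def={c,g} ue=∅
  L1: def={c,g} ue={c}
  L2: def={g} ue=∅
  L3: def={c,f} ue={c}
  L4: def={g} ue={g}
  L5: def={v} ue=∅
  L6: def={c,g} ue={g}
  L7: def={f,g} ue=∅

Live sets:
  L0: in=∅ out={c}
  L1: in={c} out={g}
  L2: in={c} out={c,g}
  L3: in={c} out=∅
  L4: in={c,g} out={c,g}
  L5: in=∅ out=∅
  L6: in={g} out=∅
  L7: in=∅ out=∅

Interference:
  c — {g}
  f — {g}
  g — {c,f}
  v — ∅

Colouring:
  clique {c,g} ⇒ need ≥ 2
  assign c→r1 f→r1 g→r0 v→r0 — no edge inside a register ⇒ χ ≤ 2
  χ = 2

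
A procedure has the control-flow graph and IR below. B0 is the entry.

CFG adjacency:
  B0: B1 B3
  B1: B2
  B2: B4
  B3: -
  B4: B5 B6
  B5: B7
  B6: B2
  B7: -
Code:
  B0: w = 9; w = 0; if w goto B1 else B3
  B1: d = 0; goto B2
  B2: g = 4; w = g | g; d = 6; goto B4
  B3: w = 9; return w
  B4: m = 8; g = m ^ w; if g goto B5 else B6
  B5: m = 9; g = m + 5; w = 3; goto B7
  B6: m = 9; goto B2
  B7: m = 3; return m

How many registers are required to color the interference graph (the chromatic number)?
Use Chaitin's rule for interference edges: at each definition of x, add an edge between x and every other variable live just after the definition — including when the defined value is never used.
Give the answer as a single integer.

Answer: 2

Derivation:
Block summaries:
  B0: {w} / ∅
  B1: {d} / ∅
  B2: {d,g,w} / ∅
  B3: {w} / ∅
  B4: {g,m} / {w}
  B5: {g,m,w} / ∅
  B6: {m} / ∅
  B7: {m} / ∅

Liveness:
  live B0: ∅→∅
  live B1: ∅→∅
  live B2: ∅→{w}
  live B3: ∅→∅
  live B4: {w}→∅
  live B5: ∅→∅
  live B6: ∅→∅
  live B7: ∅→∅

Interfere edges:
  d — {w}
  g — ∅
  m — {w}
  w — {d,m}

Chromatic number:
  {d,w} pairwise interfere (2-clique) ⇒ χ ≥ 2
  assign d→R1 g→R0 m→R1 w→R0 — no edge inside a register ⇒ χ ≤ 2
  χ = 2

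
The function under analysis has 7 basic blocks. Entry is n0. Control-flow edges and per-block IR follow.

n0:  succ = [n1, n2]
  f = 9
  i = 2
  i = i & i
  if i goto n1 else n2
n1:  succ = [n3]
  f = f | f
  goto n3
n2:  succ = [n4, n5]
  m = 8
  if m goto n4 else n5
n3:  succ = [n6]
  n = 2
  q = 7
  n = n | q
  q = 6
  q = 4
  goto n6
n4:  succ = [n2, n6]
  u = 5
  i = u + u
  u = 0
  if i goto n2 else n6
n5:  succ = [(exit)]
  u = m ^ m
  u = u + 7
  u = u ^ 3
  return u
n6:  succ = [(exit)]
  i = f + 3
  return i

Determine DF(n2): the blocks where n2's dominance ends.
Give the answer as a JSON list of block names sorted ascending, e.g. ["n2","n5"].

Answer: ["n2", "n6"]

Working:
idom tree: n1←n0 n2←n0 n3←n1 n4←n2 n5←n2 n6←n0
Join-block Dom:
  n2: preds {n0,n4}: {n0} ∩ {n0,n2,n4} = {n0}; idom=n0
  n6: preds {n3,n4}: {n0,n1,n3} ∩ {n0,n2,n4} = {n0}; idom=n0

DF derivation:
  join n2 pred n0: · stop@n0
  join n2 pred n4: n4→n2 stop@n0
  join n6 pred n3: n3→n1 stop@n0
  join n6 pred n4: n4→n2 stop@n0
  n0: DF=∅
  n1: DF={n6}
  n2: DF={n2,n6}
  n3: DF={n6}
  n4: DF={n2,n6}
  n5: DF=∅
  n6: DF=∅

DF(n2) = ["n2", "n6"]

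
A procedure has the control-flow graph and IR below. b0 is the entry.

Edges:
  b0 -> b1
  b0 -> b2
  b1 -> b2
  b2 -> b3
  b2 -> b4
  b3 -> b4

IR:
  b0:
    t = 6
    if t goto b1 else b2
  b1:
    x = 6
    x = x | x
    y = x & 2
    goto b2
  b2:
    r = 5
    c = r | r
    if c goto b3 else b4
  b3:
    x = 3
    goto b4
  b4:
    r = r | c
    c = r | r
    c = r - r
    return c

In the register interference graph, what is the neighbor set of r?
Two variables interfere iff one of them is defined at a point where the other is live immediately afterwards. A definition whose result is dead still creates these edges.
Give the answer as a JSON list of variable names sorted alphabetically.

Block summaries:
  b0: def={t} ue=∅
  b1: def={x,y} ue=∅
  b2: def={c,r} ue=∅
  b3: def={x} ue=∅
  b4: def={c,r} ue={c,r}

Backward fixpoint:
  b0 li=∅ lo=∅
  b1 li=∅ lo=∅
  b2 li=∅ lo={c,r}
  b3 li={c,r} lo={c,r}
  b4 li={c,r} lo=∅

Conflict graph:
  c: {r,x}
  r: {c,x}
  t: ∅
  x: {c,r}
  y: ∅

N(r) = ["c", "x"]

Answer: ["c", "x"]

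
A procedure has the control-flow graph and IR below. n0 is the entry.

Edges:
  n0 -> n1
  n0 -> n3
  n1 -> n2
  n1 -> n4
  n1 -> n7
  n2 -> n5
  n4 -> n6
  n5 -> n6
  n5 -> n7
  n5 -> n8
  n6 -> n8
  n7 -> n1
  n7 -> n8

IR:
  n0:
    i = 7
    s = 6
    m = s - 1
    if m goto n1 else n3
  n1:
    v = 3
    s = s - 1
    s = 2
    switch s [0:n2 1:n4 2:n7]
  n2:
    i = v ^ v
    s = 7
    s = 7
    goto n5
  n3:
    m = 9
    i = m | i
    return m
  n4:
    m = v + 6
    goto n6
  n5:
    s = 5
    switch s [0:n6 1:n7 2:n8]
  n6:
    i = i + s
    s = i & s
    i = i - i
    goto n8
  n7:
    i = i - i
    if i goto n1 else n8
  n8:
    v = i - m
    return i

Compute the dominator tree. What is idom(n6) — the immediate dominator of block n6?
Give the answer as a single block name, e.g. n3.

Answer: n1

Analysis:
idom tree: n1←n0 n2←n1 n3←n0 n4←n1 n5←n2 n6←n1 n7←n1 n8←n1
Dom∩ at merges:
  n1: preds {n0,n7}: {n0} ∩ {n0,n1,n7} = {n0}; idom=n0
  n6: preds {n4,n5}: {n0,n1,n4} ∩ {n0,n1,n2,n5} = {n0,n1}; idom=n1
  n7: preds {n1,n5}: {n0,n1} ∩ {n0,n1,n2,n5} = {n0,n1}; idom=n1
  n8: preds {n5,n6,n7}: {n0,n1,n2,n5} ∩ {n0,n1,n6} ∩ {n0,n1,n7} = {n0,n1}; idom=n1

idom(n6) = n1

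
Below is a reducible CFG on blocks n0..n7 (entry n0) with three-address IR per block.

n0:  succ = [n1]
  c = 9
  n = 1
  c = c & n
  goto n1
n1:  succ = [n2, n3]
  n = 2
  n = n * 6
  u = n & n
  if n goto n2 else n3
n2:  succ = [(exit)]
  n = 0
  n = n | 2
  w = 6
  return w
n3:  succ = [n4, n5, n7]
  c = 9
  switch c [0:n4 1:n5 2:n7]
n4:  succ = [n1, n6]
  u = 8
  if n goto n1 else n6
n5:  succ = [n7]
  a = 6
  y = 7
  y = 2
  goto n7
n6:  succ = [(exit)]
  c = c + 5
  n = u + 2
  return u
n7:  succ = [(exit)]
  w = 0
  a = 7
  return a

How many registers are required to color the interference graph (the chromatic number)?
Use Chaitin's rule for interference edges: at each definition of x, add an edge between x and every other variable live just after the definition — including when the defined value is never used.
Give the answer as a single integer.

Per-block:
  n0: {c,n} / ∅
  n1: {n,u} / ∅
  n2: {n,w} / ∅
  n3: {c} / ∅
  n4: {u} / {n}
  n5: {a,y} / ∅
  n6: {c,n} / {c,u}
  n7: {a,w} / ∅

Liveness:
  live n0: ∅→∅
  live n1: ∅→{n}
  live n2: ∅→∅
  live n3: {n}→{c,n}
  live n4: {c,n}→{c,u}
  live n5: ∅→∅
  live n6: {c,u}→∅
  live n7: ∅→∅

Conflict graph:
  a: ∅
  c: {n,u}
  n: {c,u}
  u: {c,n}
  w: ∅
  y: ∅

Chromatic number:
  lower bound: {c,n,u} mutually conflict ⇒ χ ≥ 3
  3-colouring: r0={a,c,w,y}  r1={n}  r2={u}
  χ = 3

Answer: 3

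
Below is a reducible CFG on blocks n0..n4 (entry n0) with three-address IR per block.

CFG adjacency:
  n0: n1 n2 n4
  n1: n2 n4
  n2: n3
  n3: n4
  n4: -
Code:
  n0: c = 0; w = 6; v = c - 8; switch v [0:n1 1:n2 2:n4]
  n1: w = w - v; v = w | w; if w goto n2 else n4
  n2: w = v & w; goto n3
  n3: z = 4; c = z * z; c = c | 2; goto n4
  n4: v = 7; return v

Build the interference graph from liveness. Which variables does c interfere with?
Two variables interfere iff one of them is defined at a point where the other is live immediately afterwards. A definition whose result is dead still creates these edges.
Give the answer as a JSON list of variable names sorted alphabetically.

Block summaries:
  n0 def {c,v,w} use ∅
  n1 def {v,w} use {v,w}
  n2 def {w} use {v,w}
  n3 def {c,z} use ∅
  n4 def {v} use ∅

Backward fixpoint:
  n0 li=∅ lo={v,w}
  n1 li={v,w} lo={v,w}
  n2 li={v,w} lo=∅
  n3 li=∅ lo=∅
  n4 li=∅ lo=∅

Conflict graph:
  c — {w}
  v — {w}
  w — {c,v}
  z — ∅

N(c) = ["w"]

Answer: ["w"]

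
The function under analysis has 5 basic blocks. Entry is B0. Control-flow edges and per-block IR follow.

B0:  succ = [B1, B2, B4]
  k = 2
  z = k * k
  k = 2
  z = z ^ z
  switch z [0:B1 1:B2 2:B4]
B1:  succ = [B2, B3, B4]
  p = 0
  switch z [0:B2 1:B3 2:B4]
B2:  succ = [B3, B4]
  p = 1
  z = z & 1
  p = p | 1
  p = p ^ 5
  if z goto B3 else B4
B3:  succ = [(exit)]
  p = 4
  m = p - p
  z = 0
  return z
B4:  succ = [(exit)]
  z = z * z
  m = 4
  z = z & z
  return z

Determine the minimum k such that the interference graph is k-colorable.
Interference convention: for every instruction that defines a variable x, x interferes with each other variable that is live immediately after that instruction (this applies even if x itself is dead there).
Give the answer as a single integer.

Block summaries:
  B0: def={k,z} ue=∅
  B1: def={p} ue={z}
  B2: def={p,z} ue={z}
  B3: def={m,p,z} ue=∅
  B4: def={m,z} ue={z}

Live sets:
  B0: in=∅ out={z}
  B1: in={z} out={z}
  B2: in={z} out={z}
  B3: in=∅ out=∅
  B4: in={z} out=∅

Conflict graph:
  k: {z}
  m: {z}
  p: {z}
  z: {k,m,p}

Colouring:
  {k,z} pairwise interfere (2-clique) ⇒ χ ≥ 2
  assign k→r1 m→r1 p→r1 z→r0 — no edge inside a register ⇒ χ ≤ 2
  χ = 2

Answer: 2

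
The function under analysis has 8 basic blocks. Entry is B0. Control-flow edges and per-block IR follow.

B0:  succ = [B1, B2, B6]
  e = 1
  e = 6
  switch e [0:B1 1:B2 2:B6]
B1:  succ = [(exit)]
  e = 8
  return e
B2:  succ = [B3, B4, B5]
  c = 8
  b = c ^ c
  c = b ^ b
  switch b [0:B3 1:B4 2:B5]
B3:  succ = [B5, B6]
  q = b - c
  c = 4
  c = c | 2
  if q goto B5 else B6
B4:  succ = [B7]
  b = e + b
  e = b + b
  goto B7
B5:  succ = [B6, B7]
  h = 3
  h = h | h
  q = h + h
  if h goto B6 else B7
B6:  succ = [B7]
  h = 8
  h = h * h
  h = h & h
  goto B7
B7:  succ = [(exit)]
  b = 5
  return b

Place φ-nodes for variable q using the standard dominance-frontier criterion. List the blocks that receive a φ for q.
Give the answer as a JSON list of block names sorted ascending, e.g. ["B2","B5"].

idom tree: B1←B0 B2←B0 B3←B2 B4←B2 B5←B2 B6←B0 B7←B0
Dom∩ at merges:
  B5: preds {B2,B3}: {B0,B2} ∩ {B0,B2,B3} = {B0,B2}; idom=B2
  B6: preds {B0,B3,B5}: {B0} ∩ {B0,B2,B3} ∩ {B0,B2,B5} = {B0}; idom=B0
  B7: preds {B4,B5,B6}: {B0,B2,B4} ∩ {B0,B2,B5} ∩ {B0,B6} = {B0}; idom=B0

DF derivation:
  B5←B2: walk · to B2
  B5←B3: walk B3 to B2
  B6←B0: walk · to B0
  B6←B3: walk B3→B2 to B0
  B6←B5: walk B5→B2 to B0
  B7←B4: walk B4→B2 to B0
  B7←B5: walk B5→B2 to B0
  B7←B6: walk B6 to B0
  B0: DF=∅
  B1: DF=∅
  B2: DF={B6,B7}
  B3: DF={B5,B6}
  B4: DF={B7}
  B5: DF={B6,B7}
  B6: DF={B7}
  B7: DF=∅

φ for q: defs {B3,B5}
  DF⁺ = {B5,B6,B7}

Answer: ["B5", "B6", "B7"]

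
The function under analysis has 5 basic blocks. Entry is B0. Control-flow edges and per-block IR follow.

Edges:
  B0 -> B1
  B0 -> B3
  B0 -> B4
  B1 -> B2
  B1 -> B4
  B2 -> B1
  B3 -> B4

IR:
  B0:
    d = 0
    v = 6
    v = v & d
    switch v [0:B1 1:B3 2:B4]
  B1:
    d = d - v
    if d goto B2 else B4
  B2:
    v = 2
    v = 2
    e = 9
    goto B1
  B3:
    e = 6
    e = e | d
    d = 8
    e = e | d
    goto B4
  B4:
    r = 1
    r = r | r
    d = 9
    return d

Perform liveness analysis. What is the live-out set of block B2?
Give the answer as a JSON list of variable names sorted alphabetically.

Answer: ["d", "v"]

Analysis:
Block summaries:
  B0: def={d,v} ue=∅
  B1: def={d} ue={d,v}
  B2: def={e,v} ue=∅
  B3: def={d,e} ue={d}
  B4: def={d,r} ue=∅

Live sets:
  live B0: ∅→{d,v}
  live B1: {d,v}→{d}
  live B2: {d}→{d,v}
  live B3: {d}→∅
  live B4: ∅→∅

live-out(B2) = ["d", "v"]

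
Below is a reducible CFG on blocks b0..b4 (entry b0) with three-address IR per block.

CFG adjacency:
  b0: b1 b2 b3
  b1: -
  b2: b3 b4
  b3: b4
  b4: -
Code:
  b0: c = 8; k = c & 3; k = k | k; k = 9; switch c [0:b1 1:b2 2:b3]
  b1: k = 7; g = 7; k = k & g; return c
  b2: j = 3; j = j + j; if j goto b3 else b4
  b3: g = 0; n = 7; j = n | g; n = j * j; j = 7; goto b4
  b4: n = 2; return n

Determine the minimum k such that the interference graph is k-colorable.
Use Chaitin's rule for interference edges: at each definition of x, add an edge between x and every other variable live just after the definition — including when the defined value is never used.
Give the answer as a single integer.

Answer: 3

Derivation:
Block summaries:
  b0: {c,k} / ∅
  b1: {g,k} / {c}
  b2: {j} / ∅
  b3: {g,j,n} / ∅
  b4: {n} / ∅

Live sets:
  live b0: ∅→{c}
  live b1: {c}→∅
  live b2: ∅→∅
  live b3: ∅→∅
  live b4: ∅→∅

Conflict graph:
  c↔{g,k}
  g↔{c,k,n}
  j↔∅
  k↔{c,g}
  n↔{g}

Colouring:
  lower bound: {c,g,k} mutually conflict ⇒ χ ≥ 3
  assign c→R1 g→R0 j→R0 k→R2 n→R1 — no edge inside a register ⇒ χ ≤ 3
  χ = 3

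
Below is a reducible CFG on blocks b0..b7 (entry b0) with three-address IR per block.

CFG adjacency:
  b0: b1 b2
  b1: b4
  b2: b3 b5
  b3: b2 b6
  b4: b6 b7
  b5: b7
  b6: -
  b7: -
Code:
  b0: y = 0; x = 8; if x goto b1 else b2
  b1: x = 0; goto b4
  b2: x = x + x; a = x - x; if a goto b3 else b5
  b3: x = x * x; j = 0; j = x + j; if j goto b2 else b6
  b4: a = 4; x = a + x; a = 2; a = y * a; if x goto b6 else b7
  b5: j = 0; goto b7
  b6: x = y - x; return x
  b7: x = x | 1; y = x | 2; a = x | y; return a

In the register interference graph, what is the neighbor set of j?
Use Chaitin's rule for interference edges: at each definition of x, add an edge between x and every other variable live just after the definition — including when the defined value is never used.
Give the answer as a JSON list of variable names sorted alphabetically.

Answer: ["x", "y"]

Working:
Per-block:
  b0: def={x,y} ue=∅
  b1: def={x} ue=∅
  b2: def={a,x} ue={x}
  b3: def={j,x} ue={x}
  b4: def={a,x} ue={x,y}
  b5: def={j} ue=∅
  b6: def={x} ue={x,y}
  b7: def={a,x,y} ue={x}

Backward fixpoint:
  b0: in=∅ out={x,y}
  b1: in={y} out={x,y}
  b2: in={x,y} out={x,y}
  b3: in={x,y} out={x,y}
  b4: in={x,y} out={x,y}
  b5: in={x} out={x}
  b6: in={x,y} out=∅
  b7: in={x} out=∅

Interfere edges:
  a: {x,y}
  j: {x,y}
  x: {a,j,y}
  y: {a,j,x}

N(j) = ["x", "y"]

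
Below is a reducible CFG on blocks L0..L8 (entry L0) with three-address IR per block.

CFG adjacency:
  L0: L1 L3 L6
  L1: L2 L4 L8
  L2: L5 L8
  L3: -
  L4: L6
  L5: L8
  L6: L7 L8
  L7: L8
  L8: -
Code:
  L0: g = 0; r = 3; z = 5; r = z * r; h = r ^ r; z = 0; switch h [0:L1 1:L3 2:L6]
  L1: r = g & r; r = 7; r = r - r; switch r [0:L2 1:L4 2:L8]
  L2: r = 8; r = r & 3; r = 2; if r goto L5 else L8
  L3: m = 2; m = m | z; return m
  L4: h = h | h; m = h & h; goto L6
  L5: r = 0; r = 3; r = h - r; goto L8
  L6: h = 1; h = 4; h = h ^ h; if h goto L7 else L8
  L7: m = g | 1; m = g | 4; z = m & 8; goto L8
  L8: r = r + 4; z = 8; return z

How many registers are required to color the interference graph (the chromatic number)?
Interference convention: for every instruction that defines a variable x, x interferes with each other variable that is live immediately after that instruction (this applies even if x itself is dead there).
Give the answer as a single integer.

Block summaries:
  L0: def={g,h,r,z} ue=∅
  L1: def={r} ue={g,r}
  L2: def={r} ue=∅
  L3: def={m} ue={z}
  L4: def={h,m} ue={h}
  L5: def={r} ue={h}
  L6: def={h} ue=∅
  L7: def={m,z} ue={g}
  L8: def={r,z} ue={r}

Live sets:
  L0 li=∅ lo={g,h,r,z}
  L1 li={g,h,r} lo={g,h,r}
  L2 li={h} lo={h,r}
  L3 li={z} lo=∅
  L4 li={g,h,r} lo={g,r}
  L5 li={h} lo={r}
  L6 li={g,r} lo={g,r}
  L7 li={g,r} lo={r}
  L8 li={r} lo=∅

Conflict graph:
  g↔{h,m,r,z}
  h↔{g,r,z}
  m↔{g,r,z}
  r↔{g,h,m,z}
  z↔{g,h,m,r}

Chromatic number:
  lower bound: {g,h,r,z} mutually conflict ⇒ χ ≥ 4
  4-colouring: R0={g}  R1={r}  R2={z}  R3={h,m}
  χ = 4

Answer: 4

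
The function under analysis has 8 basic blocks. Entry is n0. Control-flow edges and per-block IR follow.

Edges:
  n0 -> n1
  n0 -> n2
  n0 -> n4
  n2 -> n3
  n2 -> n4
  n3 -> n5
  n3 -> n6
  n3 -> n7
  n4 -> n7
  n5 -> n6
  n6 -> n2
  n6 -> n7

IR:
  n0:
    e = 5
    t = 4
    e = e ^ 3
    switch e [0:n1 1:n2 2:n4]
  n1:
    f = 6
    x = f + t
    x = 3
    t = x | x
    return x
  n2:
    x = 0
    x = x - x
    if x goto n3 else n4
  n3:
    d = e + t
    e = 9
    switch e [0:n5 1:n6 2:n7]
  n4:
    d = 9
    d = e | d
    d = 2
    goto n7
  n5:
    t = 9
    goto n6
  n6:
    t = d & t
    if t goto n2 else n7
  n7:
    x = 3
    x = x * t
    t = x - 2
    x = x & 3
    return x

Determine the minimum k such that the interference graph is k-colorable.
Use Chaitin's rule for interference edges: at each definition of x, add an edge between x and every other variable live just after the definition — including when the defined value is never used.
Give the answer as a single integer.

Answer: 3

Analysis:
Block summaries:
  n0: def={e,t} ue=∅
  n1: def={f,t,x} ue={t}
  n2: def={x} ue=∅
  n3: def={d,e} ue={e,t}
  n4: def={d} ue={e}
  n5: def={t} ue=∅
  n6: def={t} ue={d,t}
  n7: def={t,x} ue={t}

Live sets:
  n0: in=∅ out={e,t}
  n1: in={t} out=∅
  n2: in={e,t} out={e,t}
  n3: in={e,t} out={d,e,t}
  n4: in={e,t} out={t}
  n5: in={d,e} out={d,e,t}
  n6: in={d,e,t} out={e,t}
  n7: in={t} out=∅

Conflict graph:
  d — {e,t}
  e — {d,t,x}
  f — {t}
  t — {d,e,f,x}
  x — {e,t}

Colouring:
  lower bound: {d,e,t} mutually conflict ⇒ χ ≥ 3
  assign d→R2 e→R1 f→R1 t→R0 x→R2 — no edge inside a register ⇒ χ ≤ 3
  χ = 3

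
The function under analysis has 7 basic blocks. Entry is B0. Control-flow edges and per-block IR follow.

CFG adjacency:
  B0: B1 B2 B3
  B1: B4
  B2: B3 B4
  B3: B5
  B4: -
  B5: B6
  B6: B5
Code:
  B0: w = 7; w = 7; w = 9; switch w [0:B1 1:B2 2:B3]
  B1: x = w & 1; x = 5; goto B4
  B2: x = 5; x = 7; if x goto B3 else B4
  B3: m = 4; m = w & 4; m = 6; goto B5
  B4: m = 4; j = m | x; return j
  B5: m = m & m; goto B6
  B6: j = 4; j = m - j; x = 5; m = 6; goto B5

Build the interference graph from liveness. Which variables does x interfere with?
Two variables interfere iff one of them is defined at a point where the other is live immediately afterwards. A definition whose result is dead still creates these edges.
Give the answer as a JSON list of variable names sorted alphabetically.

Answer: ["m", "w"]

Working:
Per-block:
  B0 def {w} use ∅
  B1 def {x} use {w}
  B2 def {x} use ∅
  B3 def {m} use {w}
  B4 def {j,m} use {x}
  B5 def {m} use {m}
  B6 def {j,m,x} use {m}

Liveness:
  B0 li=∅ lo={w}
  B1 li={w} lo={x}
  B2 li={w} lo={w,x}
  B3 li={w} lo={m}
  B4 li={x} lo=∅
  B5 li={m} lo={m}
  B6 li={m} lo={m}

Interference:
  j: {m}
  m: {j,w,x}
  w: {m,x}
  x: {m,w}

N(x) = ["m", "w"]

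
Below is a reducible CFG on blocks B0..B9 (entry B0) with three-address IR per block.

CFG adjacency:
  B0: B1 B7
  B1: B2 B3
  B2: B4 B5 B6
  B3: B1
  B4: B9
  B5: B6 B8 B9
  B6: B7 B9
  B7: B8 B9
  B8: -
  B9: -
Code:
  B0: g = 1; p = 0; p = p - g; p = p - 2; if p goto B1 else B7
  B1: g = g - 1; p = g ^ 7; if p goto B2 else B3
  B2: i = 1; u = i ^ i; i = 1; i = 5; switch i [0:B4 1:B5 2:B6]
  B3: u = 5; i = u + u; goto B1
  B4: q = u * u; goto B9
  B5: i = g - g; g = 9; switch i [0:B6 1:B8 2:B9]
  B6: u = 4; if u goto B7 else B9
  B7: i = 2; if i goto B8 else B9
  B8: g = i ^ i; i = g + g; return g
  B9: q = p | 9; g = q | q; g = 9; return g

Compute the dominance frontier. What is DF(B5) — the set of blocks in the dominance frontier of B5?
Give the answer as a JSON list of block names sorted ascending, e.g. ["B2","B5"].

idom tree: B1←B0 B2←B1 B3←B1 B4←B2 B5←B2 B6←B2 B7←B0 B8←B0 B9←B0
Dom∩ at merges:
  B1: preds {B0,B3}: {B0} ∩ {B0,B1,B3} = {B0}; idom=B0
  B6: preds {B2,B5}: {B0,B1,B2} ∩ {B0,B1,B2,B5} = {B0,B1,B2}; idom=B2
  B7: preds {B0,B6}: {B0} ∩ {B0,B1,B2,B6} = {B0}; idom=B0
  B8: preds {B5,B7}: {B0,B1,B2,B5} ∩ {B0,B7} = {B0}; idom=B0
  B9: preds {B4,B5,B6,B7}: {B0,B1,B2,B4} ∩ {B0,B1,B2,B5} ∩ {B0,B1,B2,B6} ∩ {B0,B7} = {B0}; idom=B0

Frontier:
  join B1 pred B0: · stop@B0
  join B1 pred B3: B3→B1 stop@B0
  join B6 pred B2: · stop@B2
  join B6 pred B5: B5 stop@B2
  join B7 pred B0: · stop@B0
  join B7 pred B6: B6→B2→B1 stop@B0
  join B8 pred B5: B5→B2→B1 stop@B0
  join B8 pred B7: B7 stop@B0
  join B9 pred B4: B4→B2→B1 stop@B0
  join B9 pred B5: B5→B2→B1 stop@B0
  join B9 pred B6: B6→B2→B1 stop@B0
  join B9 pred B7: B7 stop@B0
  B0 → ∅
  B1 → {B1,B7,B8,B9}
  B2 → {B7,B8,B9}
  B3 → {B1}
  B4 → {B9}
  B5 → {B6,B8,B9}
  B6 → {B7,B9}
  B7 → {B8,B9}
  B8 → ∅
  B9 → ∅

DF(B5) = ["B6", "B8", "B9"]

Answer: ["B6", "B8", "B9"]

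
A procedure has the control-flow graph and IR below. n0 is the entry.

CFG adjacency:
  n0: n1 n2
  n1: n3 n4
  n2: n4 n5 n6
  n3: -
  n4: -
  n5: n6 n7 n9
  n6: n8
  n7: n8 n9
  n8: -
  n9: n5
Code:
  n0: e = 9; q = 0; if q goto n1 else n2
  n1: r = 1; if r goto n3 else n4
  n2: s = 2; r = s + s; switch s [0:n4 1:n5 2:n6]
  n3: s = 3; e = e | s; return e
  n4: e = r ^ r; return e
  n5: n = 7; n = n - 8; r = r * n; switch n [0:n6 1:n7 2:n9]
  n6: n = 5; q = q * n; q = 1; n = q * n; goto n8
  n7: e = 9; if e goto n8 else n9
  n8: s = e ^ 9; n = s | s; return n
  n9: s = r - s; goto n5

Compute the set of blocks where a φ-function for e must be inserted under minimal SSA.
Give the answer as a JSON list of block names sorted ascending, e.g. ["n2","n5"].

Answer: ["n5", "n6", "n8", "n9"]

Derivation:
idom tree: n1←n0 n2←n0 n3←n1 n4←n0 n5←n2 n6←n2 n7←n5 n8←n2 n9←n5
Dom at joins:
  n4: preds {n1,n2}: {n0,n1} ∩ {n0,n2} = {n0}; idom=n0
  n5: preds {n2,n9}: {n0,n2} ∩ {n0,n2,n5,n9} = {n0,n2}; idom=n2
  n6: preds {n2,n5}: {n0,n2} ∩ {n0,n2,n5} = {n0,n2}; idom=n2
  n8: preds {n6,n7}: {n0,n2,n6} ∩ {n0,n2,n5,n7} = {n0,n2}; idom=n2
  n9: preds {n5,n7}: {n0,n2,n5} ∩ {n0,n2,n5,n7} = {n0,n2,n5}; idom=n5

Frontier:
  n4←n1: walk n1 to n0
  n4←n2: walk n2 to n0
  n5←n2: walk · to n2
  n5←n9: walk n9→n5 to n2
  n6←n2: walk · to n2
  n6←n5: walk n5 to n2
  n8←n6: walk n6 to n2
  n8←n7: walk n7→n5 to n2
  n9←n5: walk · to n5
  n9←n7: walk n7 to n5
  n0: DF=∅
  n1: DF={n4}
  n2: DF={n4}
  n3: DF=∅
  n4: DF=∅
  n5: DF={n5,n6,n8}
  n6: DF={n8}
  n7: DF={n8,n9}
  n8: DF=∅
  n9: DF={n5}

φ for e: defs {n0,n3,n4,n7}
  DF⁺ = {n5,n6,n8,n9}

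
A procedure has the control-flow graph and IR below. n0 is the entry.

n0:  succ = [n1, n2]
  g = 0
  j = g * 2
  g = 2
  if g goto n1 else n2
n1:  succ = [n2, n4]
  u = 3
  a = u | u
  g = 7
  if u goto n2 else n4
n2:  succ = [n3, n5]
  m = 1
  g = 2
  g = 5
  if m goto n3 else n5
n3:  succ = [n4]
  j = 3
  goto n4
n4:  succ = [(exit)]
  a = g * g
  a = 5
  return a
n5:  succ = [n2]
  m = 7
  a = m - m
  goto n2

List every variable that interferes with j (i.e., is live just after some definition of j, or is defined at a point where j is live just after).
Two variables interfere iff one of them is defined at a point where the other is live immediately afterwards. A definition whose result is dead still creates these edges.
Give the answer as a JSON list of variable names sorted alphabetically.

Answer: ["g"]

Working:
def/use:
  n0: def={g,j} ue=∅
  n1: def={a,g,u} ue=∅
  n2: def={g,m} ue=∅
  n3: def={j} ue=∅
  n4: def={a} ue={g}
  n5: def={a,m} ue=∅

Backward fixpoint:
  live n0: ∅→∅
  live n1: ∅→{g}
  live n2: ∅→{g}
  live n3: {g}→{g}
  live n4: {g}→∅
  live n5: ∅→∅

Interference:
  a: {u}
  g: {j,m,u}
  j: {g}
  m: {g}
  u: {a,g}

N(j) = ["g"]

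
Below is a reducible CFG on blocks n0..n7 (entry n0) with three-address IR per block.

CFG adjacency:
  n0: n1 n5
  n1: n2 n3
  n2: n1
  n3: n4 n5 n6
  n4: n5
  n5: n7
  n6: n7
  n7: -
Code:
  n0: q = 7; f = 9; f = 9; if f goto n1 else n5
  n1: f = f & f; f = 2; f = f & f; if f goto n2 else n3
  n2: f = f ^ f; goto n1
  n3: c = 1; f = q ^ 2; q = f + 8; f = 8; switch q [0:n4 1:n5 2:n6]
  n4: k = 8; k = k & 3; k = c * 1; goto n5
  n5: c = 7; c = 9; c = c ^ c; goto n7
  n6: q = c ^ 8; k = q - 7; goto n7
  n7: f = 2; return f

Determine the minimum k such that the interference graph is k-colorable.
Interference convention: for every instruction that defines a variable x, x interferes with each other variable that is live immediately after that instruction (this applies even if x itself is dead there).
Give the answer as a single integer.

Block summaries:
  n0: def={f,q} ue=∅
  n1: def={f} ue={f}
  n2: def={f} ue={f}
  n3: def={c,f,q} ue={q}
  n4: def={k} ue={c}
  n5: def={c} ue=∅
  n6: def={k,q} ue={c}
  n7: def={f} ue=∅

Backward fixpoint:
  n0 li=∅ lo={f,q}
  n1 li={f,q} lo={f,q}
  n2 li={f,q} lo={f,q}
  n3 li={q} lo={c}
  n4 li={c} lo=∅
  n5 li=∅ lo=∅
  n6 li={c} lo=∅
  n7 li=∅ lo=∅

Conflict graph:
  c — {f,k,q}
  f — {c,q}
  k — {c}
  q — {c,f}

Colouring:
  clique {c,f,q} ⇒ need ≥ 3
  3-colouring: r0={c}  r1={f,k}  r2={q}
  χ = 3

Answer: 3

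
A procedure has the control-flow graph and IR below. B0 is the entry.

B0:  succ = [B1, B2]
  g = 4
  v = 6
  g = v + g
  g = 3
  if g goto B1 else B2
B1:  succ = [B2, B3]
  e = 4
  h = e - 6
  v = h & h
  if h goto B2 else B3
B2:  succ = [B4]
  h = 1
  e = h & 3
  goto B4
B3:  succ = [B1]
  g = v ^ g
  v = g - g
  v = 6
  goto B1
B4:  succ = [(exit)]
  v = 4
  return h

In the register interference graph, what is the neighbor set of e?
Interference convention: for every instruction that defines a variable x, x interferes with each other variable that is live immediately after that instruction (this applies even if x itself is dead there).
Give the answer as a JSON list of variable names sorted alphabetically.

Answer: ["g", "h"]

Working:
def/use:
  B0: def={g,v} ue=∅
  B1: def={e,h,v} ue=∅
  B2: def={e,h} ue=∅
  B3: def={g,v} ue={g,v}
  B4: def={v} ue={h}

Backward fixpoint:
  B0: in=∅ out={g}
  B1: in={g} out={g,v}
  B2: in=∅ out={h}
  B3: in={g,v} out={g}
  B4: in={h} out=∅

Conflict graph:
  e↔{g,h}
  g↔{e,h,v}
  h↔{e,g,v}
  v↔{g,h}

N(e) = ["g", "h"]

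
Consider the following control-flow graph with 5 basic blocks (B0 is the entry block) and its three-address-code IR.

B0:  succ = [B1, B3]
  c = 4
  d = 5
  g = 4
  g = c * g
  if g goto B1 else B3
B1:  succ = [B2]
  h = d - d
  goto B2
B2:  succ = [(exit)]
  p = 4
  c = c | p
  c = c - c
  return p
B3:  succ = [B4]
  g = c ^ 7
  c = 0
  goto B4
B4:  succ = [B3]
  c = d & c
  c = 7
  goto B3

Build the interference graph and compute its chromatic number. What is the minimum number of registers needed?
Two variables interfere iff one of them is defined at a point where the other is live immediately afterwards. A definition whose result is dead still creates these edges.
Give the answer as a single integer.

Answer: 3

Analysis:
def/use:
  B0: {c,d,g} / ∅
  B1: {h} / {d}
  B2: {c,p} / {c}
  B3: {c,g} / {c}
  B4: {c} / {c,d}

Backward fixpoint:
  live B0: ∅→{c,d}
  live B1: {c,d}→{c}
  live B2: {c}→∅
  live B3: {c,d}→{c,d}
  live B4: {c,d}→{c,d}

Conflict graph:
  c — {d,g,h,p}
  d — {c,g}
  g — {c,d}
  h — {c}
  p — {c}

Registers:
  clique {c,d,g} ⇒ need ≥ 3
  3-colouring: r0={c}  r1={d,h,p}  r2={g}
  χ = 3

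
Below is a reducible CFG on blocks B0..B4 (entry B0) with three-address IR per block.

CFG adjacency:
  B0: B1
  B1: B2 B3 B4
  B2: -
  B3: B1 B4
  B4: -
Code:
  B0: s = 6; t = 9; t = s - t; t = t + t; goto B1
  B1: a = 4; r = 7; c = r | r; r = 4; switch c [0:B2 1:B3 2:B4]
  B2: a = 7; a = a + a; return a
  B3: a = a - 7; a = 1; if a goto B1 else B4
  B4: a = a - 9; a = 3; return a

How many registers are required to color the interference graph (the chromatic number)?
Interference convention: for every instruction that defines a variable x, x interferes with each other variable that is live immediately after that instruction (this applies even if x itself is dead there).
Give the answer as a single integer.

Answer: 3

Analysis:
Block summaries:
  B0: {s,t} / ∅
  B1: {a,c,r} / ∅
  B2: {a} / ∅
  B3: {a} / {a}
  B4: {a} / {a}

Liveness:
  B0: in=∅ out=∅
  B1: in=∅ out={a}
  B2: in=∅ out=∅
  B3: in={a} out={a}
  B4: in={a} out=∅

Interfere edges:
  a: {c,r}
  c: {a,r}
  r: {a,c}
  s: {t}
  t: {s}

Chromatic number:
  clique {a,c,r} ⇒ need ≥ 3
  assign a→R0 c→R1 r→R2 s→R0 t→R1 — no edge inside a register ⇒ χ ≤ 3
  χ = 3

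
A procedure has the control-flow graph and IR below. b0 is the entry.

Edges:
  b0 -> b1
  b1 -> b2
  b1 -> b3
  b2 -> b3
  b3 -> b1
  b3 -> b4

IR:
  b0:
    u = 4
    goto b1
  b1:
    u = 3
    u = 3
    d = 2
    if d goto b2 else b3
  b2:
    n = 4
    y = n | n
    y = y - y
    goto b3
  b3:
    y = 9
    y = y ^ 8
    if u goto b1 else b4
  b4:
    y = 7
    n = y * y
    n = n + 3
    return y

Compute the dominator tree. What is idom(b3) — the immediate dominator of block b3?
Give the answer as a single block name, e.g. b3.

idom tree: b1←b0 b2←b1 b3←b1 b4←b3
Join-block Dom:
  b1: preds {b0,b3}: {b0} ∩ {b0,b1,b3} = {b0}; idom=b0
  b3: preds {b1,b2}: {b0,b1} ∩ {b0,b1,b2} = {b0,b1}; idom=b1

idom(b3) = b1

Answer: b1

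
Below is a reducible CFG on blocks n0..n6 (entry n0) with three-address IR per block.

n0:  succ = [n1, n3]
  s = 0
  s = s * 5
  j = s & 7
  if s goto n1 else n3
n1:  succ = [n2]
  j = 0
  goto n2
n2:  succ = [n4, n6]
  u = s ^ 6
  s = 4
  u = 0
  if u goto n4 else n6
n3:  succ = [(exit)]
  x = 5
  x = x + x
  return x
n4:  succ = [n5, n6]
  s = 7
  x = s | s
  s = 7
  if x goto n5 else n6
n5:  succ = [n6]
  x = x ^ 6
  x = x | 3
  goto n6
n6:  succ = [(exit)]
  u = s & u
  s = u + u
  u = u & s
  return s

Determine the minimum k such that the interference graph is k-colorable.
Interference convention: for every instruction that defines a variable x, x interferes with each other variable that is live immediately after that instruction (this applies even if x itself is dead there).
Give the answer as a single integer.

Answer: 3

Derivation:
Block summaries:
  n0: def={j,s} ue=∅
  n1: def={j} ue=∅
  n2: def={s,u} ue={s}
  n3: def={x} ue=∅
  n4: def={s,x} ue=∅
  n5: def={x} ue={x}
  n6: def={s,u} ue={s,u}

Live sets:
  live n0: ∅→{s}
  live n1: {s}→{s}
  live n2: {s}→{s,u}
  live n3: ∅→∅
  live n4: {u}→{s,u,x}
  live n5: {s,u,x}→{s,u}
  live n6: {s,u}→∅

Interference:
  j — {s}
  s — {j,u,x}
  u — {s,x}
  x — {s,u}

Registers:
  {s,u,x} pairwise interfere (3-clique) ⇒ χ ≥ 3
  assign j→R1 s→R0 u→R1 x→R2 — no edge inside a register ⇒ χ ≤ 3
  χ = 3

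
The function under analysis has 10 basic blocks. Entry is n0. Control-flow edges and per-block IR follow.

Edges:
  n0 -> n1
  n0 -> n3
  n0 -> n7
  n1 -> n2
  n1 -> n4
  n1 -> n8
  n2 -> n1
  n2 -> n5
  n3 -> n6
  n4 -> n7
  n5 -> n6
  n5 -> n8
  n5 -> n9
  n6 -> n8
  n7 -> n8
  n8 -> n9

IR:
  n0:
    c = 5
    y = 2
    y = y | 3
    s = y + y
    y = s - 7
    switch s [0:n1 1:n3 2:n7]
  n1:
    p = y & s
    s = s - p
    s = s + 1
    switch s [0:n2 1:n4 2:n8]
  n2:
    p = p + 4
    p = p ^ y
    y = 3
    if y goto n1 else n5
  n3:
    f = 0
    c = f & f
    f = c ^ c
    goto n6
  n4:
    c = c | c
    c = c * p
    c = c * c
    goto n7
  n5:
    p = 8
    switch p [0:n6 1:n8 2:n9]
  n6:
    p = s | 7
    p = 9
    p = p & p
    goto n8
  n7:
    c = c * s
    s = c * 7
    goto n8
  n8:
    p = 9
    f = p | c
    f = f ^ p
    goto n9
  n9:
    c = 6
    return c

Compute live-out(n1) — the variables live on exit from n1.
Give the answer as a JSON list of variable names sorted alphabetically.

def/use:
  n0 def {c,s,y} use ∅
  n1 def {p,s} use {s,y}
  n2 def {p,y} use {p,y}
  n3 def {c,f} use ∅
  n4 def {c} use {c,p}
  n5 def {p} use ∅
  n6 def {p} use {s}
  n7 def {c,s} use {c,s}
  n8 def {f,p} use {c}
  n9 def {c} use ∅

Liveness:
  n0: in=∅ out={c,s,y}
  n1: in={c,s,y} out={c,p,s,y}
  n2: in={c,p,s,y} out={c,s,y}
  n3: in={s} out={c,s}
  n4: in={c,p,s} out={c,s}
  n5: in={c,s} out={c,s}
  n6: in={c,s} out={c}
  n7: in={c,s} out={c}
  n8: in={c} out=∅
  n9: in=∅ out=∅

live-out(n1) = ["c", "p", "s", "y"]

Answer: ["c", "p", "s", "y"]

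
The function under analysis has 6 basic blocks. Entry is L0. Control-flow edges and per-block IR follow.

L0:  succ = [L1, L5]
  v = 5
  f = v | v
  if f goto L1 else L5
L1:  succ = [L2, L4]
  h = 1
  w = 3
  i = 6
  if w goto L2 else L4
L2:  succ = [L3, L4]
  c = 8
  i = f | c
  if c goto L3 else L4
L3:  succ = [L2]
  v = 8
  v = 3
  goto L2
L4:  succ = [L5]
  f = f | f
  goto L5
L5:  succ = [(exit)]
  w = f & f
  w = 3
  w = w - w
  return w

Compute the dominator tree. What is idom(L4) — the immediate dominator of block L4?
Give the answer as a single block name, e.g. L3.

idom tree: L1←L0 L2←L1 L3←L2 L4←L1 L5←L0
Dom at joins:
  L2: preds {L1,L3}: {L0,L1} ∩ {L0,L1,L2,L3} = {L0,L1}; idom=L1
  L4: preds {L1,L2}: {L0,L1} ∩ {L0,L1,L2} = {L0,L1}; idom=L1
  L5: preds {L0,L4}: {L0} ∩ {L0,L1,L4} = {L0}; idom=L0

idom(L4) = L1

Answer: L1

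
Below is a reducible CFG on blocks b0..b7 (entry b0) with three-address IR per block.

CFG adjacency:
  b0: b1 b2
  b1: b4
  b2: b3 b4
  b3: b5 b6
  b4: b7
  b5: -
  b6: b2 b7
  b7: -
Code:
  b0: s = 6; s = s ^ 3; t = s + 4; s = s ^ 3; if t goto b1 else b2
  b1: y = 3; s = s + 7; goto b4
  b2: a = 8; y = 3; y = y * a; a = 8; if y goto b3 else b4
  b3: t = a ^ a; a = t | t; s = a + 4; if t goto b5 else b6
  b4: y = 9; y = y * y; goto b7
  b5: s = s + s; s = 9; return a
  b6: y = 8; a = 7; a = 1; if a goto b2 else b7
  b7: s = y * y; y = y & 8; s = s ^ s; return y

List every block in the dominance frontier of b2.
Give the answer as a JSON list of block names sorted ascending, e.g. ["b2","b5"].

Answer: ["b2", "b4", "b7"]

Derivation:
idom tree: b1←b0 b2←b0 b3←b2 b4←b0 b5←b3 b6←b3 b7←b0
Dom at joins:
  b2: preds {b0,b6}: {b0} ∩ {b0,b2,b3,b6} = {b0}; idom=b0
  b4: preds {b1,b2}: {b0,b1} ∩ {b0,b2} = {b0}; idom=b0
  b7: preds {b4,b6}: {b0,b4} ∩ {b0,b2,b3,b6} = {b0}; idom=b0

DF walk-up:
  b2←b0: walk · to b0
  b2←b6: walk b6→b3→b2 to b0
  b4←b1: walk b1 to b0
  b4←b2: walk b2 to b0
  b7←b4: walk b4 to b0
  b7←b6: walk b6→b3→b2 to b0
  b0: DF=∅
  b1: DF={b4}
  b2: DF={b2,b4,b7}
  b3: DF={b2,b7}
  b4: DF={b7}
  b5: DF=∅
  b6: DF={b2,b7}
  b7: DF=∅

DF(b2) = ["b2", "b4", "b7"]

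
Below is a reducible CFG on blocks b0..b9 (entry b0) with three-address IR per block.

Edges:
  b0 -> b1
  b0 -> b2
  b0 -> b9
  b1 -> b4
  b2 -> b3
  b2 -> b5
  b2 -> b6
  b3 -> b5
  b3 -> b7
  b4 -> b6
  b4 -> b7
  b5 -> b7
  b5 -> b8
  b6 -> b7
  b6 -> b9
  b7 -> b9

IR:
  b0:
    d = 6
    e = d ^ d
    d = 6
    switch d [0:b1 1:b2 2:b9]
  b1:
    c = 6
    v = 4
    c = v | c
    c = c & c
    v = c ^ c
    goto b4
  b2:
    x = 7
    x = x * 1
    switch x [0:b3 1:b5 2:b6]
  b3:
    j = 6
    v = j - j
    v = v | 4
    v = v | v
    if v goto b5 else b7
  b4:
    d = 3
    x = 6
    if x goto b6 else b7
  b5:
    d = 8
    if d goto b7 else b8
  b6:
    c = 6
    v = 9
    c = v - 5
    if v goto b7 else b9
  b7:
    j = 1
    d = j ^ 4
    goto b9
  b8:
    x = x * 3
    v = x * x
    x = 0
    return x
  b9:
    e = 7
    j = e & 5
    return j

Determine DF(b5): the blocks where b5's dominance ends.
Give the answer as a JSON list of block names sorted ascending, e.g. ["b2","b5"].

Answer: ["b7"]

Derivation:
idom tree: b1←b0 b2←b0 b3←b2 b4←b1 b5←b2 b6←b0 b7←b0 b8←b5 b9←b0
Dom∩ at merges:
  b5: preds {b2,b3}: {b0,b2} ∩ {b0,b2,b3} = {b0,b2}; idom=b2
  b6: preds {b2,b4}: {b0,b2} ∩ {b0,b1,b4} = {b0}; idom=b0
  b7: preds {b3,b4,b5,b6}: {b0,b2,b3} ∩ {b0,b1,b4} ∩ {b0,b2,b5} ∩ {b0,b6} = {b0}; idom=b0
  b9: preds {b0,b6,b7}: {b0} ∩ {b0,b6} ∩ {b0,b7} = {b0}; idom=b0

DF derivation:
  b5←b2: walk · to b2
  b5←b3: walk b3 to b2
  b6←b2: walk b2 to b0
  b6←b4: walk b4→b1 to b0
  b7←b3: walk b3→b2 to b0
  b7←b4: walk b4→b1 to b0
  b7←b5: walk b5→b2 to b0
  b7←b6: walk b6 to b0
  b9←b0: walk · to b0
  b9←b6: walk b6 to b0
  b9←b7: walk b7 to b0
  b0 → ∅
  b1 → {b6,b7}
  b2 → {b6,b7}
  b3 → {b5,b7}
  b4 → {b6,b7}
  b5 → {b7}
  b6 → {b7,b9}
  b7 → {b9}
  b8 → ∅
  b9 → ∅

DF(b5) = ["b7"]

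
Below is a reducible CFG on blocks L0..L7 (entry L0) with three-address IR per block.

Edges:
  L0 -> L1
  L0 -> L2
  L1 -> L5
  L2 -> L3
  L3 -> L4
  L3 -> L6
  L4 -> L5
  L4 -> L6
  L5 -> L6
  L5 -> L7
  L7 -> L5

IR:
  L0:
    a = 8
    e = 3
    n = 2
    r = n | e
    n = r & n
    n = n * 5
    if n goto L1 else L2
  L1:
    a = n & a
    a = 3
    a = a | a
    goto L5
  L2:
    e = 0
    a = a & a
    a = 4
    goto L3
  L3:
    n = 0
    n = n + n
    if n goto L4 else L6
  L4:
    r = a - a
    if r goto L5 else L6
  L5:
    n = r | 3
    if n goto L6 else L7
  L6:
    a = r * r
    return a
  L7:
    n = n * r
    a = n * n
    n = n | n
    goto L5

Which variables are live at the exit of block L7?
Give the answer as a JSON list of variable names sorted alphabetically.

Block summaries:
  L0: def={a,e,n,r} ue=∅
  L1: def={a} ue={a,n}
  L2: def={a,e} ue={a}
  L3: def={n} ue=∅
  L4: def={r} ue={a}
  L5: def={n} ue={r}
  L6: def={a} ue={r}
  L7: def={a,n} ue={n,r}

Live sets:
  L0 li=∅ lo={a,n,r}
  L1 li={a,n,r} lo={r}
  L2 li={a,r} lo={a,r}
  L3 li={a,r} lo={a,r}
  L4 li={a} lo={r}
  L5 li={r} lo={n,r}
  L6 li={r} lo=∅
  L7 li={n,r} lo={r}

live-out(L7) = ["r"]

Answer: ["r"]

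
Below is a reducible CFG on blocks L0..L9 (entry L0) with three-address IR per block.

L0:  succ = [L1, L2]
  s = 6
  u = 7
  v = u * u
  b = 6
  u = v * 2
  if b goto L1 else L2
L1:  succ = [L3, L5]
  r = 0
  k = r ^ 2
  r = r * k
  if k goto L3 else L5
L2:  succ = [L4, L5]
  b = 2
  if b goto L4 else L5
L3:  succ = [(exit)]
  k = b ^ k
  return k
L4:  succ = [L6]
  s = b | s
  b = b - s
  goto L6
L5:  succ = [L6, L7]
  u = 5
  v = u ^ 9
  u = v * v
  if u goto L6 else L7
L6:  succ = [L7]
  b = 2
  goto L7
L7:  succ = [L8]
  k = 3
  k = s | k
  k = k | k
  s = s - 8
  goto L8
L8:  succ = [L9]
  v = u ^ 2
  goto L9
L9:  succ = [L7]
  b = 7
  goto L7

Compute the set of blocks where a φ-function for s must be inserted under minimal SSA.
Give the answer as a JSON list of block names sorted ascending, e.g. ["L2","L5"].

idom tree: L1←L0 L2←L0 L3←L1 L4←L2 L5←L0 L6←L0 L7←L0 L8←L7 L9←L8
Join-block Dom:
  L5: preds {L1,L2}: {L0,L1} ∩ {L0,L2} = {L0}; idom=L0
  L6: preds {L4,L5}: {L0,L2,L4} ∩ {L0,L5} = {L0}; idom=L0
  L7: preds {L5,L6,L9}: {L0,L5} ∩ {L0,L6} ∩ {L0,L7,L8,L9} = {L0}; idom=L0

DF walk-up:
  join L5 pred L1: L1 stop@L0
  join L5 pred L2: L2 stop@L0
  join L6 pred L4: L4→L2 stop@L0
  join L6 pred L5: L5 stop@L0
  join L7 pred L5: L5 stop@L0
  join L7 pred L6: L6 stop@L0
  join L7 pred L9: L9→L8→L7 stop@L0
  L0: DF=∅
  L1: DF={L5}
  L2: DF={L5,L6}
  L3: DF=∅
  L4: DF={L6}
  L5: DF={L6,L7}
  L6: DF={L7}
  L7: DF={L7}
  L8: DF={L7}
  L9: DF={L7}

φ for s: defs {L0,L4,L7}
  DF⁺ = {L6,L7}

Answer: ["L6", "L7"]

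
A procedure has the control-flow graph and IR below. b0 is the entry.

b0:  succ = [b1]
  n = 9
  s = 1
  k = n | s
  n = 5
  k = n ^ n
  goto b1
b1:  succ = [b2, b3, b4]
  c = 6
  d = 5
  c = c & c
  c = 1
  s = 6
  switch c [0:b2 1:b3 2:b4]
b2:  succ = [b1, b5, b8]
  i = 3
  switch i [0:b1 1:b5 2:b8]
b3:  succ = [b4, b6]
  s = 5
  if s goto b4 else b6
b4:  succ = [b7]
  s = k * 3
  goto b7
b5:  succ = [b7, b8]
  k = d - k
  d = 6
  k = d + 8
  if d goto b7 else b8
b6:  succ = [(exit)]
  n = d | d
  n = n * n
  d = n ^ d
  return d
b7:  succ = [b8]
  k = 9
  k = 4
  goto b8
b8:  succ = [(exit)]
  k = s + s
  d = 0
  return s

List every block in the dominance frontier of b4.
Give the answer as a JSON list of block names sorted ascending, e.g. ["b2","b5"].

Answer: ["b7"]

Analysis:
idom tree: b1←b0 b2←b1 b3←b1 b4←b1 b5←b2 b6←b3 b7←b1 b8←b1
Join-block Dom:
  b1: preds {b0,b2}: {b0} ∩ {b0,b1,b2} = {b0}; idom=b0
  b4: preds {b1,b3}: {b0,b1} ∩ {b0,b1,b3} = {b0,b1}; idom=b1
  b7: preds {b4,b5}: {b0,b1,b4} ∩ {b0,b1,b2,b5} = {b0,b1}; idom=b1
  b8: preds {b2,b5,b7}: {b0,b1,b2} ∩ {b0,b1,b2,b5} ∩ {b0,b1,b7} = {b0,b1}; idom=b1

Frontier:
  b1←b0: walk · to b0
  b1←b2: walk b2→b1 to b0
  b4←b1: walk · to b1
  b4←b3: walk b3 to b1
  b7←b4: walk b4 to b1
  b7←b5: walk b5→b2 to b1
  b8←b2: walk b2 to b1
  b8←b5: walk b5→b2 to b1
  b8←b7: walk b7 to b1
  DF(b0)=∅
  DF(b1)={b1}
  DF(b2)={b1,b7,b8}
  DF(b3)={b4}
  DF(b4)={b7}
  DF(b5)={b7,b8}
  DF(b6)=∅
  DF(b7)={b8}
  DF(b8)=∅

DF(b4) = ["b7"]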